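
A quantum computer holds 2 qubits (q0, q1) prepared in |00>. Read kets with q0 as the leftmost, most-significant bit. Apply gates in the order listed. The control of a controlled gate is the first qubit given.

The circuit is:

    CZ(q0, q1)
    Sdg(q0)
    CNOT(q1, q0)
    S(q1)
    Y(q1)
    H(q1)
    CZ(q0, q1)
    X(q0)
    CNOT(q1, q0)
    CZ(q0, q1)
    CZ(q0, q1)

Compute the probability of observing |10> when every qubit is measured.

A full measurement returns |10> with probability 1/2.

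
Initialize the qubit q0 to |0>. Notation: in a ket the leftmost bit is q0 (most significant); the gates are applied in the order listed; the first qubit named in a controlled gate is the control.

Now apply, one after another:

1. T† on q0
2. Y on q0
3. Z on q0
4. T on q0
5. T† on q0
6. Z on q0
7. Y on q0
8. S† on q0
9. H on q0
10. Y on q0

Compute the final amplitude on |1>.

|1> carries amplitude sqrt(2)*I/2 in the final state. Key observation: the block from step 2 through step 7 cancels to the identity and can be dropped.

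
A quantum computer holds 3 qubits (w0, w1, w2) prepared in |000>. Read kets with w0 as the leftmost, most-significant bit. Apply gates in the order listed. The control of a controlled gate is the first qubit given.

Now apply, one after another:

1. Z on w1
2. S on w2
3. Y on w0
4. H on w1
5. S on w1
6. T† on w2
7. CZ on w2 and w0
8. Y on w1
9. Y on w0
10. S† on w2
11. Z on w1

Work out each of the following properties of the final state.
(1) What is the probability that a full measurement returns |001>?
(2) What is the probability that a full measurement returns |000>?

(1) The probability of measuring |001> is 0.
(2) Outcome |000> occurs with probability 1/2.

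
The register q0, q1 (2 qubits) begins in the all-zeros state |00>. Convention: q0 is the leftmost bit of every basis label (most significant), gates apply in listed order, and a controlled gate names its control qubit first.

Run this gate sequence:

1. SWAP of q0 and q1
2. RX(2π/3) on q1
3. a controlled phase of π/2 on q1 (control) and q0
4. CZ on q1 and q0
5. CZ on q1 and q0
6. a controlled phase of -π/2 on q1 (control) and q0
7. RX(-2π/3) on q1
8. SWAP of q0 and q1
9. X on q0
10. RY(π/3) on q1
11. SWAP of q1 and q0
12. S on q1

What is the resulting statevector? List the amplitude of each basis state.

After the circuit, the state carries amplitude 0 on |00>, sqrt(3)*I/2 on |01>, 0 on |10>, I/2 on |11>. Key observation: gates 1-8 undo each other exactly, leaving only the rest of the circuit to track.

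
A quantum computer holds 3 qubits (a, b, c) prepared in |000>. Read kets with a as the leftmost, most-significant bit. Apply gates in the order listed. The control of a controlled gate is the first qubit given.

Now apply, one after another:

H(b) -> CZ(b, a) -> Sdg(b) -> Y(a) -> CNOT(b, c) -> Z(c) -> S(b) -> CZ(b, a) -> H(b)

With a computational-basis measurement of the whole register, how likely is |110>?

A full measurement returns |110> with probability 1/4.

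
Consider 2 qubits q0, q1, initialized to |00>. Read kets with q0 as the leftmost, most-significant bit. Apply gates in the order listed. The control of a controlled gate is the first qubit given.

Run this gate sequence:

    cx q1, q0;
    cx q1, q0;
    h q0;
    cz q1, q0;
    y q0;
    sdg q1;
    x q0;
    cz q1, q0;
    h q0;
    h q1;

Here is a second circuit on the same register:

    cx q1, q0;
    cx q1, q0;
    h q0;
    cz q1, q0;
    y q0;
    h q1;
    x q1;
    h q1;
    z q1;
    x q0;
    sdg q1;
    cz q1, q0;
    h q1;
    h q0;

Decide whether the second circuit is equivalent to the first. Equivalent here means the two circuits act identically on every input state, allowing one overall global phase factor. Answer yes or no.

Yes, they are equivalent — the unitaries differ by at most a global phase.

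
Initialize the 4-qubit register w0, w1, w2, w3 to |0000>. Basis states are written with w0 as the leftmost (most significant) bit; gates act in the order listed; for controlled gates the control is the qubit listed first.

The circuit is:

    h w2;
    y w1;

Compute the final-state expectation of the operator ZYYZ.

The observable ZYYZ averages to 0.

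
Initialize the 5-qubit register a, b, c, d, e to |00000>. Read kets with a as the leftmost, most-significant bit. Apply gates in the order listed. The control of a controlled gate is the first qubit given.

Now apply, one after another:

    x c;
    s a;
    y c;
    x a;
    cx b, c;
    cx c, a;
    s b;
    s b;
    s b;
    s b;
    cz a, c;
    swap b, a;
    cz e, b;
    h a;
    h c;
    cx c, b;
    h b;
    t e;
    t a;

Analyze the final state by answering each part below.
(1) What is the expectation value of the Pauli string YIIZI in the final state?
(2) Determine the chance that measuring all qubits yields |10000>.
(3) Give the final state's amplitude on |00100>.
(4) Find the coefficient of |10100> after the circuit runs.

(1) The observable YIIZI averages to sqrt(2)/2. Key observation: steps 7-10 multiply out to the identity, so the circuit reduces to the remaining gates.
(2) A full measurement returns |10000> with probability 1/8.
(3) |00100> carries amplitude -sqrt(2)*I/4 in the final state.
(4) |10100> carries amplitude -sqrt(2)*exp(3*I*pi/4)/4 in the final state.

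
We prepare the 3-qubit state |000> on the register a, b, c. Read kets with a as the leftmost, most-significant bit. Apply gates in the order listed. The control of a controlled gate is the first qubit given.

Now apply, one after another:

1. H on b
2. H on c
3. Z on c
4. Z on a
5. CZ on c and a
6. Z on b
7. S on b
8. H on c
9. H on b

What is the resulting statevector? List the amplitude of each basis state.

After the circuit, the state carries amplitude 1/2 - I/2 on |001>, 1/2 + I/2 on |011>, and 0 on every other basis state.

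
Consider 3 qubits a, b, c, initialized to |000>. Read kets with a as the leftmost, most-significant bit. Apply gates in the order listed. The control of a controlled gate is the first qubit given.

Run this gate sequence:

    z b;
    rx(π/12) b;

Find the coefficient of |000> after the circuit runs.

The final state's coefficient on |000> equals sqrt(2 - sqrt(2))/4 + sqrt(3*sqrt(2) + 6)/4.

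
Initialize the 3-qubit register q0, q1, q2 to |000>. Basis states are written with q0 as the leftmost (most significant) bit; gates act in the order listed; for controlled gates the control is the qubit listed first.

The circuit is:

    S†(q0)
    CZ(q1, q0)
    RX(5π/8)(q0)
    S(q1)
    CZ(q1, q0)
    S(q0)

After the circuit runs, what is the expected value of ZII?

The observable ZII averages to -sqrt(2 - sqrt(2))/2.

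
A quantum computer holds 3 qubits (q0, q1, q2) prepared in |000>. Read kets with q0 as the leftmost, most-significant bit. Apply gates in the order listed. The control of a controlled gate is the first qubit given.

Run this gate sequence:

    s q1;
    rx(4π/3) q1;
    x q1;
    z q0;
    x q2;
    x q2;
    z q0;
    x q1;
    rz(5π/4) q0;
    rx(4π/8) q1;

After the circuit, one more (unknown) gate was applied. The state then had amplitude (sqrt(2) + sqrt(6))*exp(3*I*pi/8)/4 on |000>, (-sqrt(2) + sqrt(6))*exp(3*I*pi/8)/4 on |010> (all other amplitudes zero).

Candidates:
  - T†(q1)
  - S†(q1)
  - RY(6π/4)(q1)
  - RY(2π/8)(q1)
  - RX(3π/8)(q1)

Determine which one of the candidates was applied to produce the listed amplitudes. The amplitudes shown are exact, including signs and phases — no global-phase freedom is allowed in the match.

The unique candidate consistent with the amplitudes is S†(q1). Key observation: gates 3-8 undo each other exactly, leaving only the rest of the circuit to track.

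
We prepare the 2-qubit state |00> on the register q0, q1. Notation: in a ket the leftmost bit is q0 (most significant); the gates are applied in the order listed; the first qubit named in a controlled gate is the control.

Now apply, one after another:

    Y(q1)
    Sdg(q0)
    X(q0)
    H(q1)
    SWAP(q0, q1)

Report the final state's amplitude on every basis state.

The resulting statevector has amplitude 0 on |00>, sqrt(2)*I/2 on |01>, 0 on |10>, -sqrt(2)*I/2 on |11>.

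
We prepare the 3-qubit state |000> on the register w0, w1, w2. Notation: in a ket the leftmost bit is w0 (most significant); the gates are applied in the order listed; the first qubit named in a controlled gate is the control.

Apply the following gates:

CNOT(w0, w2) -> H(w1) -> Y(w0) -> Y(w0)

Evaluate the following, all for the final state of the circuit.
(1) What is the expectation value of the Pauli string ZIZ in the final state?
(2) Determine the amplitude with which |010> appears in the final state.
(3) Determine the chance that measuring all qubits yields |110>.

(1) The expectation value of ZIZ is 1.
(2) |010> carries amplitude sqrt(2)/2 in the final state.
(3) The probability of measuring |110> is 0.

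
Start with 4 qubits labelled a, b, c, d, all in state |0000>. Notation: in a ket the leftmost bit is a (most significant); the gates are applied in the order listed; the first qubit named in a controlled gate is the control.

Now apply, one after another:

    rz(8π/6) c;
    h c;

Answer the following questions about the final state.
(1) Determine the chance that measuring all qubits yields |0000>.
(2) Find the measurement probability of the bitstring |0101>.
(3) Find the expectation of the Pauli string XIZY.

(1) The probability of measuring |0000> is 1/2.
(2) A full measurement returns |0101> with probability 0.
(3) The observable XIZY averages to 0.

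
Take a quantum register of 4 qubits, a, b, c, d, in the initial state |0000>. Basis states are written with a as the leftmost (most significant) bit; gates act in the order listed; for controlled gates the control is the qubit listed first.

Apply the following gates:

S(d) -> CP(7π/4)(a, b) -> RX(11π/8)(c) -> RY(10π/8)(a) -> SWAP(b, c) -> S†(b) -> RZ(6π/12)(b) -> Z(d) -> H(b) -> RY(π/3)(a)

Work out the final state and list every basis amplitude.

The resulting statevector has amplitude sqrt(2)*sqrt(sqrt(2)/4 + 1/2)*exp(-I*pi/4)*cos(5*pi/16)/4 + sqrt(6)*sqrt(1/2 - sqrt(2)/4)*exp(-I*pi/4)*cos(5*pi/16)/4 + sqrt(6)*sqrt(1/2 - sqrt(2)/4)*exp(I*pi/4)*sin(5*pi/16)/4 + sqrt(2)*sqrt(sqrt(2)/4 + 1/2)*exp(I*pi/4)*sin(5*pi/16)/4 on |0000>, -sqrt(2)*sqrt(sqrt(2)/4 + 1/2)*exp(I*pi/4)*sin(5*pi/16)/4 - sqrt(6)*sqrt(1/2 - sqrt(2)/4)*exp(I*pi/4)*sin(5*pi/16)/4 + sqrt(2)*sqrt(sqrt(2)/4 + 1/2)*exp(-I*pi/4)*cos(5*pi/16)/4 + sqrt(6)*sqrt(1/2 - sqrt(2)/4)*exp(-I*pi/4)*cos(5*pi/16)/4 on |0100>, -sqrt(6)*sqrt(sqrt(2)/4 + 1/2)*exp(I*pi/4)*sin(5*pi/16)/4 + sqrt(2)*sqrt(1/2 - sqrt(2)/4)*exp(-I*pi/4)*cos(5*pi/16)/4 + sqrt(2)*sqrt(1/2 - sqrt(2)/4)*exp(I*pi/4)*sin(5*pi/16)/4 - sqrt(6)*sqrt(sqrt(2)/4 + 1/2)*exp(-I*pi/4)*cos(5*pi/16)/4 on |1000>, -sqrt(2)*sqrt(1/2 - sqrt(2)/4)*exp(I*pi/4)*sin(5*pi/16)/4 + sqrt(2)*sqrt(1/2 - sqrt(2)/4)*exp(-I*pi/4)*cos(5*pi/16)/4 - sqrt(6)*sqrt(sqrt(2)/4 + 1/2)*exp(-I*pi/4)*cos(5*pi/16)/4 + sqrt(6)*sqrt(sqrt(2)/4 + 1/2)*exp(I*pi/4)*sin(5*pi/16)/4 on |1100>, and 0 on every other basis state.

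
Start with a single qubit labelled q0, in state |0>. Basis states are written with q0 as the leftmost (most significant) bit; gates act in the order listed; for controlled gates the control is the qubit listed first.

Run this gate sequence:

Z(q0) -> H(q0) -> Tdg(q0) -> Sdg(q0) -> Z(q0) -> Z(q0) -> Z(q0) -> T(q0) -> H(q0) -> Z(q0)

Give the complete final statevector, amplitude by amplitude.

The final amplitudes are 1/2 + I/2 on |0>, -1/2 + I/2 on |1>.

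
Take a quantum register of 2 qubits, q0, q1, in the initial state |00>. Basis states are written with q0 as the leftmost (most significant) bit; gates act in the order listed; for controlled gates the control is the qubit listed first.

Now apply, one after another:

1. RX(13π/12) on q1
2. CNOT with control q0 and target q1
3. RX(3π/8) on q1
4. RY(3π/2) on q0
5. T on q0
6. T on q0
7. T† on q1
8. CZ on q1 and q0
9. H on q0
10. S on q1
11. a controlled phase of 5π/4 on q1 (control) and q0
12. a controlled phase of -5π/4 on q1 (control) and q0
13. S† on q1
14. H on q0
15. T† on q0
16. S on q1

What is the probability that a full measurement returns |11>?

The probability of measuring |11> is -sqrt(6)*sin(3*pi/16)*cos(3*pi/16)/8 - sqrt(3)*sqrt(1/2 - sqrt(2)/4)*sqrt(sqrt(2)/4 + 1/2)*sin(3*pi/16)**2/4 - sqrt(2)*sin(3*pi/16)**2/16 + sqrt(2)*cos(3*pi/16)**2/16 + sin(3*pi/16)**2/4 + sqrt(1/2 - sqrt(2)/4)*sqrt(sqrt(2)/4 + 1/2)*sin(3*pi/16)*cos(3*pi/16)/2 + sqrt(3)*sqrt(1/2 - sqrt(2)/4)*sqrt(sqrt(2)/4 + 1/2)*cos(3*pi/16)**2/4 + cos(3*pi/16)**2/4. Key observation: gates 9-14 undo each other exactly, leaving only the rest of the circuit to track.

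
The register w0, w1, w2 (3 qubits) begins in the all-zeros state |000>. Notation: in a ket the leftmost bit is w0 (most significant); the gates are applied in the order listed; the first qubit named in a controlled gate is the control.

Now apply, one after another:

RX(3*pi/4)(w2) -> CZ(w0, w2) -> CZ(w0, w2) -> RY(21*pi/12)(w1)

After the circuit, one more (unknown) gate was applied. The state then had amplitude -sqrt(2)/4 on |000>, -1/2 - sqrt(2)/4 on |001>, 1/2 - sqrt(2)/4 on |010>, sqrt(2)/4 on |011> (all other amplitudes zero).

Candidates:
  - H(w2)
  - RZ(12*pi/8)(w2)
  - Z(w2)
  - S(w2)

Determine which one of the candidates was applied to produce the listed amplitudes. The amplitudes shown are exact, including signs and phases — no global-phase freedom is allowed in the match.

The unique candidate consistent with the amplitudes is S(w2). Key observation: gates 2-3 undo each other exactly, leaving only the rest of the circuit to track.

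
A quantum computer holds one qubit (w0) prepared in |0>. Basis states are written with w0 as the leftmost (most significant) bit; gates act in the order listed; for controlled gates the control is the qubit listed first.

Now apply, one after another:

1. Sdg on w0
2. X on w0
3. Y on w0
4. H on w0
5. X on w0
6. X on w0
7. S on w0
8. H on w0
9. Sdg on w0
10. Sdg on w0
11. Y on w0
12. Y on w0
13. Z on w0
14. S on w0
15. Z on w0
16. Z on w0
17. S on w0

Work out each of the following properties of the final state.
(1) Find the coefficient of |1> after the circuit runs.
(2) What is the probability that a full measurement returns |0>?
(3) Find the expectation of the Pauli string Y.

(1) The final state's coefficient on |1> equals 1/2 + I/2.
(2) A full measurement returns |0> with probability 1/2.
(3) In the final state, Y has expectation 1.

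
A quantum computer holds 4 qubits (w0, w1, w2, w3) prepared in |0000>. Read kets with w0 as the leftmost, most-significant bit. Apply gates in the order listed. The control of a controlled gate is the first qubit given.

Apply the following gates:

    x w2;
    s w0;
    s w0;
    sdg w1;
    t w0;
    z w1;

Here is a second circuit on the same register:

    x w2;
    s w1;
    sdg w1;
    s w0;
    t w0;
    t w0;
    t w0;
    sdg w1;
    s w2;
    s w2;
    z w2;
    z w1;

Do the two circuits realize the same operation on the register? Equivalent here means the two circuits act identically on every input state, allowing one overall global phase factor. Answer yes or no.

Yes — the two circuits implement the same unitary up to a global phase.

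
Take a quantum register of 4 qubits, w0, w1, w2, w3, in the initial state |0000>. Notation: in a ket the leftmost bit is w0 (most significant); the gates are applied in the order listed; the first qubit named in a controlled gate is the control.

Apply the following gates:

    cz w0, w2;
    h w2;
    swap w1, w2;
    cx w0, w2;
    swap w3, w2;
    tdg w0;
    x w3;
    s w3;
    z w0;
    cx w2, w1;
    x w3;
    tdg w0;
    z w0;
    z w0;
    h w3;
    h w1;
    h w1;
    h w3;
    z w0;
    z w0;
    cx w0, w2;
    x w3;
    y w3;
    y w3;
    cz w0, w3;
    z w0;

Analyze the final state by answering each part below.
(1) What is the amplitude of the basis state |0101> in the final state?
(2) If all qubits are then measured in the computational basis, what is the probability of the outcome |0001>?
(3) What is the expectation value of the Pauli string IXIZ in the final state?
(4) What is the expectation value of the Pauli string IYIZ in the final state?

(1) The final state's coefficient on |0101> equals sqrt(2)*I/2. Key observation: gates 13-20 undo each other exactly, leaving only the rest of the circuit to track.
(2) A full measurement returns |0001> with probability 1/2.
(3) The observable IXIZ averages to -1.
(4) The expectation value of IYIZ is 0.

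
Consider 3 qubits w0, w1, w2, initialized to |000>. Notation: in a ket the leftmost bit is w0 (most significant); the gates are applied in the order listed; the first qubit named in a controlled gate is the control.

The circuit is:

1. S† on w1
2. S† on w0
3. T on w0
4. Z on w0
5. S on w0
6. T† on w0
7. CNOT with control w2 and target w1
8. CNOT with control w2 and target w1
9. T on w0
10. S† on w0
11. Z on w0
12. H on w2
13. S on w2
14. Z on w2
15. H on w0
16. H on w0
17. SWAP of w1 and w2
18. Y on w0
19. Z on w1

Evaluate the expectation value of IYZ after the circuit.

In the final state, IYZ has expectation 1. Key observation: the block from step 4 through step 11 cancels to the identity and can be dropped.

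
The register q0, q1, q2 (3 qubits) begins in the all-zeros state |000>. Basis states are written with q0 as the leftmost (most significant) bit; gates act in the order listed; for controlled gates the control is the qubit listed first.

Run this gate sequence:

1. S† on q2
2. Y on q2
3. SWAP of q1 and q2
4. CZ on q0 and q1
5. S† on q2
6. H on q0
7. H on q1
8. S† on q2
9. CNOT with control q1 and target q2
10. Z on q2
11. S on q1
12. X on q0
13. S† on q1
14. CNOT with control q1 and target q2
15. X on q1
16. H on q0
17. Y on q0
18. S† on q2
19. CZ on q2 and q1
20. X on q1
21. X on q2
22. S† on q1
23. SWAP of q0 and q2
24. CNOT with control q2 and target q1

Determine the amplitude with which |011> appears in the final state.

The amplitude on |011> is 0.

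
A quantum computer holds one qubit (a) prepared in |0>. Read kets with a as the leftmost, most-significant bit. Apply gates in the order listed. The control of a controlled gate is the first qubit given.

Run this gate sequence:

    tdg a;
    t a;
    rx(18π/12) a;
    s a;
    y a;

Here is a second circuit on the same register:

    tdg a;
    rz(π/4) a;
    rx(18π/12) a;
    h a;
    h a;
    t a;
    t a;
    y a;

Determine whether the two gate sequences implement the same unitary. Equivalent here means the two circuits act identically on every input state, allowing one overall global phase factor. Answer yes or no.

Yes — the two circuits implement the same unitary up to a global phase.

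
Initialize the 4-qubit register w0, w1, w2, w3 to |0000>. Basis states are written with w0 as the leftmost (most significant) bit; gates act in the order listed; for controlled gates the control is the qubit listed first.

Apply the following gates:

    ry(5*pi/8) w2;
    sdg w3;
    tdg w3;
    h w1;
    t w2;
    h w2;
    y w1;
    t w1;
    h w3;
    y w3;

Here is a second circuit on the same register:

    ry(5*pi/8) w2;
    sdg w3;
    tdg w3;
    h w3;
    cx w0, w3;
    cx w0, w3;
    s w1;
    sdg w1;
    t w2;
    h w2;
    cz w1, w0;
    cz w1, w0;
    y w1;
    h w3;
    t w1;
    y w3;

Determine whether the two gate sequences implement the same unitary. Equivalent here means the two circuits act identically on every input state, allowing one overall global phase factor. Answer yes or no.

No — the two circuits implement different unitaries, even allowing a global phase.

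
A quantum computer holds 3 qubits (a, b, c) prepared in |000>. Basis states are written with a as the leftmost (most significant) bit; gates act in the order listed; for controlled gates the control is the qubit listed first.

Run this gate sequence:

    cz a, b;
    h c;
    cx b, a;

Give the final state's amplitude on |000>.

The final state's coefficient on |000> equals sqrt(2)/2.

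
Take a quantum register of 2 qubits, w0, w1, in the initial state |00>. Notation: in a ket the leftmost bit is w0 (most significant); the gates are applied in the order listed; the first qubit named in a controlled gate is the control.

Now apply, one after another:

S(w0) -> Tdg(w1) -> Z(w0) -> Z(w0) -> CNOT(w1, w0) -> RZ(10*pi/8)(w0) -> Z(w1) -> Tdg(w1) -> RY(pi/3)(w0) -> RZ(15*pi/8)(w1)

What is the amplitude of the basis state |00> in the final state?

|00> carries amplitude sqrt(3)*exp(7*I*pi/16)/2 in the final state.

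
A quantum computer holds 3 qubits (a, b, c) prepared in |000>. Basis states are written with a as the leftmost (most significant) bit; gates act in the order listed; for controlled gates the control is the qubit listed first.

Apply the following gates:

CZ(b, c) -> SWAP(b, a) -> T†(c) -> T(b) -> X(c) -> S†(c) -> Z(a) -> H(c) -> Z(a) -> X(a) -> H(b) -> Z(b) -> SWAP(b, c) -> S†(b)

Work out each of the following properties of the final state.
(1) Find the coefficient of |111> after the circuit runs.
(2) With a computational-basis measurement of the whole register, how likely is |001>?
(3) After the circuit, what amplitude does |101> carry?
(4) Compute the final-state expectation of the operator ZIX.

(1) The amplitude on |111> is -1/2.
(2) A full measurement returns |001> with probability 0.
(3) The amplitude on |101> is I/2.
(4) In the final state, ZIX has expectation 1.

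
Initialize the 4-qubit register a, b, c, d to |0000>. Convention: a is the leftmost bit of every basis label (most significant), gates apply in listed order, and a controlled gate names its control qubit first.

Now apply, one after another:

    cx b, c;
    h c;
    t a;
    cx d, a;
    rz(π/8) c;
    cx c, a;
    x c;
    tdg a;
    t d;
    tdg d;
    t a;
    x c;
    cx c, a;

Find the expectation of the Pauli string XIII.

The expectation value of XIII is 0. Key observation: gates 6-13 undo each other exactly, leaving only the rest of the circuit to track.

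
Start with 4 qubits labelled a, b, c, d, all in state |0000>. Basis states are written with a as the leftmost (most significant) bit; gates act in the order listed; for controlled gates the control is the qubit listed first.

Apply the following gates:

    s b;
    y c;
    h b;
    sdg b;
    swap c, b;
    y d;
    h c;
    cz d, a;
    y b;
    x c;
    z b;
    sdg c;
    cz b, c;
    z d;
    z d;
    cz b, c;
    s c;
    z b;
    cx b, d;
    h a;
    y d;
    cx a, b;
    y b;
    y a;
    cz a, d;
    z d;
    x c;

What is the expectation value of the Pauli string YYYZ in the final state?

The expectation value of YYYZ is -1. Key observation: the block from step 11 through step 18 cancels to the identity and can be dropped.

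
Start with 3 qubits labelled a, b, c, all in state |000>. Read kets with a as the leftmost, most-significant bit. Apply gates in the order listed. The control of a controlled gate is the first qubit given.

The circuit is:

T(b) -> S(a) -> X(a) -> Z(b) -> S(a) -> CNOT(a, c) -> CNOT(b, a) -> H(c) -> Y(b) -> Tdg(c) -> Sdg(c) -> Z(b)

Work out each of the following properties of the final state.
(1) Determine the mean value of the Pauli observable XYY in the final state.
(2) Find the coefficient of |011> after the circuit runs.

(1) In the final state, XYY has expectation 0.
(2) The final state's coefficient on |011> equals 0.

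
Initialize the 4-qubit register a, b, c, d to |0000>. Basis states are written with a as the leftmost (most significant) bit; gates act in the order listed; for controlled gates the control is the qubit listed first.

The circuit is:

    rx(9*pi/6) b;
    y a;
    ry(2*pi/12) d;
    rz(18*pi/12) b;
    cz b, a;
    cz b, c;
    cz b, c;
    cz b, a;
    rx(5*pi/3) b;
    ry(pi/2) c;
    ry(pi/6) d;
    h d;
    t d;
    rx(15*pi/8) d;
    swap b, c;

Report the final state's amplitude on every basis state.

The resulting statevector has amplitude 0 on |0000>, 0 on |0001>, 0 on |0010>, 0 on |0011>, 0 on |0100>, 0 on |0101>, 0 on |0110>, 0 on |0111>, -sqrt(2)*sin(pi/16)/16 + sqrt(6)*sin(pi/16)/16 + sqrt(6)*I*exp(3*I*pi/4)*cos(pi/16)/16 + sqrt(2)*I*exp(3*I*pi/4)*cos(pi/16)/16 - 3*sqrt(2)*I*sin(pi/16)/16 + sqrt(6)*I*sin(pi/16)/16 - sqrt(6)*I*exp(-3*I*pi/4)*cos(pi/16)/16 - 3*sqrt(2)*I*exp(-3*I*pi/4)*cos(pi/16)/16 on |1000>, -3*sqrt(2)*cos(pi/16)/16 + sqrt(6)*cos(pi/16)/16 - sqrt(6)*I*cos(pi/16)/16 + 3*sqrt(2)*exp(-3*I*pi/4)*sin(pi/16)/16 + sqrt(6)*exp(-3*I*pi/4)*sin(pi/16)/16 - sqrt(6)*exp(3*I*pi/4)*sin(pi/16)/16 - sqrt(2)*exp(3*I*pi/4)*sin(pi/16)/16 + sqrt(2)*I*cos(pi/16)/16 on |1001>, -sqrt(2)*sin(pi/16)/16 + sqrt(6)*sin(pi/16)/16 + sqrt(6)*exp(-3*I*pi/4)*cos(pi/16)/16 + sqrt(2)*exp(-3*I*pi/4)*cos(pi/16)/16 - 3*sqrt(2)*I*sin(pi/16)/16 + sqrt(6)*I*sin(pi/16)/16 + sqrt(6)*exp(3*I*pi/4)*cos(pi/16)/16 + 3*sqrt(2)*exp(3*I*pi/4)*cos(pi/16)/16 on |1010>, -3*sqrt(2)*cos(pi/16)/16 + sqrt(6)*cos(pi/16)/16 - sqrt(6)*I*cos(pi/16)/16 + 3*sqrt(2)*I*exp(3*I*pi/4)*sin(pi/16)/16 + sqrt(6)*I*exp(3*I*pi/4)*sin(pi/16)/16 + sqrt(6)*I*exp(-3*I*pi/4)*sin(pi/16)/16 + sqrt(2)*I*exp(-3*I*pi/4)*sin(pi/16)/16 + sqrt(2)*I*cos(pi/16)/16 on |1011>, -sqrt(2)*sin(pi/16)/16 + sqrt(6)*sin(pi/16)/16 + sqrt(6)*I*exp(3*I*pi/4)*cos(pi/16)/16 + sqrt(2)*I*exp(3*I*pi/4)*cos(pi/16)/16 - 3*sqrt(2)*I*sin(pi/16)/16 + sqrt(6)*I*sin(pi/16)/16 - sqrt(6)*I*exp(-3*I*pi/4)*cos(pi/16)/16 - 3*sqrt(2)*I*exp(-3*I*pi/4)*cos(pi/16)/16 on |1100>, -3*sqrt(2)*cos(pi/16)/16 + sqrt(6)*cos(pi/16)/16 - sqrt(6)*I*cos(pi/16)/16 + 3*sqrt(2)*exp(-3*I*pi/4)*sin(pi/16)/16 + sqrt(6)*exp(-3*I*pi/4)*sin(pi/16)/16 - sqrt(6)*exp(3*I*pi/4)*sin(pi/16)/16 - sqrt(2)*exp(3*I*pi/4)*sin(pi/16)/16 + sqrt(2)*I*cos(pi/16)/16 on |1101>, -sqrt(2)*sin(pi/16)/16 + sqrt(6)*sin(pi/16)/16 + sqrt(6)*exp(-3*I*pi/4)*cos(pi/16)/16 + sqrt(2)*exp(-3*I*pi/4)*cos(pi/16)/16 - 3*sqrt(2)*I*sin(pi/16)/16 + sqrt(6)*I*sin(pi/16)/16 + sqrt(6)*exp(3*I*pi/4)*cos(pi/16)/16 + 3*sqrt(2)*exp(3*I*pi/4)*cos(pi/16)/16 on |1110>, -3*sqrt(2)*cos(pi/16)/16 + sqrt(6)*cos(pi/16)/16 - sqrt(6)*I*cos(pi/16)/16 + 3*sqrt(2)*I*exp(3*I*pi/4)*sin(pi/16)/16 + sqrt(6)*I*exp(3*I*pi/4)*sin(pi/16)/16 + sqrt(6)*I*exp(-3*I*pi/4)*sin(pi/16)/16 + sqrt(2)*I*exp(-3*I*pi/4)*sin(pi/16)/16 + sqrt(2)*I*cos(pi/16)/16 on |1111>. Key observation: the block from step 5 through step 8 cancels to the identity and can be dropped.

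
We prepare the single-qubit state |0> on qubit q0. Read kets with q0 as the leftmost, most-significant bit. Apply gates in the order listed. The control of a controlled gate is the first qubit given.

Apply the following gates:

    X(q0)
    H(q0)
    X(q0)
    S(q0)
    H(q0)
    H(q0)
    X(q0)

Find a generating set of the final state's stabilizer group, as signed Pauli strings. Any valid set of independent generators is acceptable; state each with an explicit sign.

The stabilizer group can be generated by +Y, among other valid generating sets.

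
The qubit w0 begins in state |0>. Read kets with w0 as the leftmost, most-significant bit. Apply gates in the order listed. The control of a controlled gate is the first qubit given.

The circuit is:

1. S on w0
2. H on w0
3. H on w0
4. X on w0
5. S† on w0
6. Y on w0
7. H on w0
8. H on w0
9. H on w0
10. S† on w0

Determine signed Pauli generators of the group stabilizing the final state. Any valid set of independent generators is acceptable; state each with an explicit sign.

One valid set of independent stabilizer generators is -Y (any independent generating set of the same group is equally correct).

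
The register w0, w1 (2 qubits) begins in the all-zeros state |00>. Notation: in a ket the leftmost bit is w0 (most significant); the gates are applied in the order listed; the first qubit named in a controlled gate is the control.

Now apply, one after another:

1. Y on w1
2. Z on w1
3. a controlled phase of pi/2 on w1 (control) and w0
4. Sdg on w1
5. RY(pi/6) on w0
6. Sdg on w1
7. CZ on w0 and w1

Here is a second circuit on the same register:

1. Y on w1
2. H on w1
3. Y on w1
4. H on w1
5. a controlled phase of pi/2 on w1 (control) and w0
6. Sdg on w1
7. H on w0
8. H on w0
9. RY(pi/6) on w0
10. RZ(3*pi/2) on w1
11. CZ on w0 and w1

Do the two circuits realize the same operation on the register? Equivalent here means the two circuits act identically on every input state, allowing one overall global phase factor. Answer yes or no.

No, they are not equivalent — no single phase factor reconciles the two unitaries.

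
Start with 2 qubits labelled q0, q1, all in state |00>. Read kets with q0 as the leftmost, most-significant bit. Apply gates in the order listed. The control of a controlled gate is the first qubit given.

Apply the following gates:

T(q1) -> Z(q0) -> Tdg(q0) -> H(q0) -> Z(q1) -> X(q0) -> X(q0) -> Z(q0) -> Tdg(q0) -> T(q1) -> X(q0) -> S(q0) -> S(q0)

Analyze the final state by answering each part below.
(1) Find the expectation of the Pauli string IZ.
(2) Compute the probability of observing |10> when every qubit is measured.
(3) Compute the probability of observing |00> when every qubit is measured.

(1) The observable IZ averages to 1.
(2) Outcome |10> occurs with probability 1/2.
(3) A full measurement returns |00> with probability 1/2.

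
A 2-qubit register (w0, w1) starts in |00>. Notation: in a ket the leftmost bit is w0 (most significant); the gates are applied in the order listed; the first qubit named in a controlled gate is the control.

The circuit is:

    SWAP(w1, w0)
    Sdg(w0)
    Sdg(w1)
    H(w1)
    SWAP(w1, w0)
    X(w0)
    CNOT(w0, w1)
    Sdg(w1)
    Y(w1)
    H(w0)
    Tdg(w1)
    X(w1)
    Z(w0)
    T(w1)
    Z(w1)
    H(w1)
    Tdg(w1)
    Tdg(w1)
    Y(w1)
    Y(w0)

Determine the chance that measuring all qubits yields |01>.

A full measurement returns |01> with probability 0.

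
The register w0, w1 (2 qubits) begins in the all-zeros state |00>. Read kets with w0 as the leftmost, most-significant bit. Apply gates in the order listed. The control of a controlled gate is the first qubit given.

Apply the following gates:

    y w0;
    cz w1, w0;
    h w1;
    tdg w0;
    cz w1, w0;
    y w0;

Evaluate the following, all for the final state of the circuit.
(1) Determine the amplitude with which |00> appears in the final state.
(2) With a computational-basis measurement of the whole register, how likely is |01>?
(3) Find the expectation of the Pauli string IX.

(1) The amplitude on |00> is -sqrt(2)*exp(3*I*pi/4)/2.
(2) A full measurement returns |01> with probability 1/2.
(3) In the final state, IX has expectation -1.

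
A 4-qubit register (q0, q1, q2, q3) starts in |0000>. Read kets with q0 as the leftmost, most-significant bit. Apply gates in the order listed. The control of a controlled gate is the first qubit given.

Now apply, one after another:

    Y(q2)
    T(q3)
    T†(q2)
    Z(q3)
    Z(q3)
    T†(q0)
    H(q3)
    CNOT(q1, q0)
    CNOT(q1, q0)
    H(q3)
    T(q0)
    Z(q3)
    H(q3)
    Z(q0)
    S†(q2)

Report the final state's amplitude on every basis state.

After the circuit, the state carries amplitude -sqrt(2)*exp(3*I*pi/4)/2 on |0010>, -sqrt(2)*exp(3*I*pi/4)/2 on |0011>, and 0 on every other basis state. Key observation: gates 5-12 undo each other exactly, leaving only the rest of the circuit to track.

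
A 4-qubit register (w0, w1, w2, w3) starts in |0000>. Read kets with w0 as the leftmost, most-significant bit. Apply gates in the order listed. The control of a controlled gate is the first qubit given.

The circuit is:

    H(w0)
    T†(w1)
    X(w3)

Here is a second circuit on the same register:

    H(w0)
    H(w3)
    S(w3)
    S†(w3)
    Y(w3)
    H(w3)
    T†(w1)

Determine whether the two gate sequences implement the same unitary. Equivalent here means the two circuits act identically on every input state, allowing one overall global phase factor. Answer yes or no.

No — the two circuits implement different unitaries, even allowing a global phase.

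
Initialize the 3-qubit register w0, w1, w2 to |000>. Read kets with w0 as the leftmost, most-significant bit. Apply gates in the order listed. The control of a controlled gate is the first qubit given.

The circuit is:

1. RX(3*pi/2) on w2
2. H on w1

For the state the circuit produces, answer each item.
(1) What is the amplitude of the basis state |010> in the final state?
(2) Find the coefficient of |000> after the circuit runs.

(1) The final state's coefficient on |010> equals -1/2.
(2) The final state's coefficient on |000> equals -1/2.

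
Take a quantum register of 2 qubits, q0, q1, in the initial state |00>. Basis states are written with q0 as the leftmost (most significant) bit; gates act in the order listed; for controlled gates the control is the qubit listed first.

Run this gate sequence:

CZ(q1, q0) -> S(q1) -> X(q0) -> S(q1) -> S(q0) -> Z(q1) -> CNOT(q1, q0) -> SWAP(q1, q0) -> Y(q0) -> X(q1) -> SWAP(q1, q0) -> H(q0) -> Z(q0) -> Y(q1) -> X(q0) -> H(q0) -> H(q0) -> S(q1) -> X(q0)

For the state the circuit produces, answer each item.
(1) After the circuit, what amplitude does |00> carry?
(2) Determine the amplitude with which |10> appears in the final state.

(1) The final state's coefficient on |00> equals sqrt(2)*I/2.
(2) The final state's coefficient on |10> equals -sqrt(2)*I/2.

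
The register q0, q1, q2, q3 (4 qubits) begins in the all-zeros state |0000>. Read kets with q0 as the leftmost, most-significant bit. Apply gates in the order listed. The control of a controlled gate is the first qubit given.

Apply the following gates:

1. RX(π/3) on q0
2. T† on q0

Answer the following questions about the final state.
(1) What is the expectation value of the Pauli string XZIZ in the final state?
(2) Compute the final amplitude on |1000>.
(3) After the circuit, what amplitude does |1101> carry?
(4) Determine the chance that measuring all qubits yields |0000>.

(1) In the final state, XZIZ has expectation -sqrt(6)/4.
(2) The amplitude on |1000> is -exp(I*pi/4)/2.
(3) The amplitude on |1101> is 0.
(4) The probability of measuring |0000> is 3/4.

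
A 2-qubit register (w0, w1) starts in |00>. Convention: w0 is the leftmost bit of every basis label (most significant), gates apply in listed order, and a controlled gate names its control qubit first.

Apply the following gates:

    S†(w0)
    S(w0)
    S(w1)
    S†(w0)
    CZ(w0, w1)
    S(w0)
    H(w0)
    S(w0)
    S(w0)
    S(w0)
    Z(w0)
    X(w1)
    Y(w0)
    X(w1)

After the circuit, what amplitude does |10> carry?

|10> carries amplitude sqrt(2)*I/2 in the final state.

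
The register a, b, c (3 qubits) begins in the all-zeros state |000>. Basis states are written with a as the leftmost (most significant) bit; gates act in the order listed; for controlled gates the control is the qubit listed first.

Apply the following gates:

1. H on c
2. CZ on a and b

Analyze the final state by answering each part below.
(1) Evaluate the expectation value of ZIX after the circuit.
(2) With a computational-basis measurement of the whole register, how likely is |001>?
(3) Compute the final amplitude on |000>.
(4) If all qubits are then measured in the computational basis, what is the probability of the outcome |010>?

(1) The expectation value of ZIX is 1.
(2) A full measurement returns |001> with probability 1/2.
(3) The amplitude on |000> is sqrt(2)/2.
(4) The probability of measuring |010> is 0.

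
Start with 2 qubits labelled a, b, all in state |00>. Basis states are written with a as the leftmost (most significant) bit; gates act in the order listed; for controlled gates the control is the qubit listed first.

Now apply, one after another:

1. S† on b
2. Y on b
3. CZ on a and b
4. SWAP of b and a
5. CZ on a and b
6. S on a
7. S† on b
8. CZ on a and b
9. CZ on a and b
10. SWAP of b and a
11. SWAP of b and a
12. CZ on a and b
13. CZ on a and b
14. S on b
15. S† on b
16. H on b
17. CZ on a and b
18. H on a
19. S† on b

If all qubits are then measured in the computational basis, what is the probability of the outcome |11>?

A full measurement returns |11> with probability 1/4.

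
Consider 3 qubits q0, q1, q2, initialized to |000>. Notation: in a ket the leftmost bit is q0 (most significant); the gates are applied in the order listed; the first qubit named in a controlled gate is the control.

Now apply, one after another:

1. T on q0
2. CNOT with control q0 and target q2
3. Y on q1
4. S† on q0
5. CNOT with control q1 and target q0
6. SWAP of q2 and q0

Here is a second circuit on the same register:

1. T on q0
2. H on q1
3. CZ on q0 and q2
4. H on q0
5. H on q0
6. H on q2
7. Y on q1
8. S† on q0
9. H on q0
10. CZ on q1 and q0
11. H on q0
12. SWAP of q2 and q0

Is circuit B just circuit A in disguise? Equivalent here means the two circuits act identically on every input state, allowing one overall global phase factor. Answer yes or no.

No, they are not equivalent — no single phase factor reconciles the two unitaries.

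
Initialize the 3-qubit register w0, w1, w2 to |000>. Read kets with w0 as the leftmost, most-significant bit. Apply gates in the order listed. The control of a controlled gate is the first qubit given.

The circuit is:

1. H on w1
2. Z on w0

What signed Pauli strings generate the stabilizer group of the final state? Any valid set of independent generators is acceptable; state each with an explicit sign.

The stabilizer group can be generated by +IXI, +ZII, +IIZ, among other valid generating sets.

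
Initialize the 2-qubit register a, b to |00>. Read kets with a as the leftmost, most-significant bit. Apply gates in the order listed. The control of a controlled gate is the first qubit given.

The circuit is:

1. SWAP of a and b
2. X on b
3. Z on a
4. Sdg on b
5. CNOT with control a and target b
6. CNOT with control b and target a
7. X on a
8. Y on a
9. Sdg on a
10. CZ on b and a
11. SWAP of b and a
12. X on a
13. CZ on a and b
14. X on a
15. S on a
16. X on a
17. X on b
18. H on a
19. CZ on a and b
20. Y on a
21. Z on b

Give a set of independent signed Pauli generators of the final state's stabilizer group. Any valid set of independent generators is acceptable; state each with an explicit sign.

The stabilizer group can be generated by -XI, +IZ, among other valid generating sets.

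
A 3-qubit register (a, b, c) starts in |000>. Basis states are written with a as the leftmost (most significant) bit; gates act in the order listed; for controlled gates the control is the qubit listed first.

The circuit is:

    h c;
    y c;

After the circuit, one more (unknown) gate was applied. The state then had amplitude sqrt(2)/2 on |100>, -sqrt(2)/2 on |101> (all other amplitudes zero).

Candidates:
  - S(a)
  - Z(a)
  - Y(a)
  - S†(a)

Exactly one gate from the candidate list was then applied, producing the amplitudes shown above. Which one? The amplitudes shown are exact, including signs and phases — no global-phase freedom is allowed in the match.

The applied gate was Y(a).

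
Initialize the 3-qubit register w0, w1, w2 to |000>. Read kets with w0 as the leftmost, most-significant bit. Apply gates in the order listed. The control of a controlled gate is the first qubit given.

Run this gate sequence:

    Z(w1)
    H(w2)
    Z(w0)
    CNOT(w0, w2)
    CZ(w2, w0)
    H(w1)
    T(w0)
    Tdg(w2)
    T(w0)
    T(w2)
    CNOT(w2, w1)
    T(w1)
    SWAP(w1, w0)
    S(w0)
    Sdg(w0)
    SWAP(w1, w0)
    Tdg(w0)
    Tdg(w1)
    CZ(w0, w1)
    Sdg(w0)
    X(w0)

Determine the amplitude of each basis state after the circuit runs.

The final amplitudes are 0 on |000>, 0 on |001>, 0 on |010>, 0 on |011>, 1/2 on |100>, 1/2 on |101>, 1/2 on |110>, 1/2 on |111>. Key observation: gates 13-16 undo each other exactly, leaving only the rest of the circuit to track.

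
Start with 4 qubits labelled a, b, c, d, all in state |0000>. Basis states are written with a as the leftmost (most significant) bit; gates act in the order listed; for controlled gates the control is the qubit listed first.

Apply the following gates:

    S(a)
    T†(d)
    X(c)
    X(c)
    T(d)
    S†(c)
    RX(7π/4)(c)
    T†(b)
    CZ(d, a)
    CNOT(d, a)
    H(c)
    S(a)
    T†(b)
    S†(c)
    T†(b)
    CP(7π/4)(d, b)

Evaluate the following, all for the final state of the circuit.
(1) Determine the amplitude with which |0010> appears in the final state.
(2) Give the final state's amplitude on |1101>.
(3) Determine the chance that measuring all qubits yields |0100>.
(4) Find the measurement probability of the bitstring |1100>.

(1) The final state's coefficient on |0010> equals sqrt(2)*sqrt(2 - sqrt(2))/4 + sqrt(2)*I*sqrt(sqrt(2) + 2)/4. Key observation: steps 2-5 multiply out to the identity, so the circuit reduces to the remaining gates.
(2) |1101> carries amplitude 0 in the final state.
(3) Outcome |0100> occurs with probability 0.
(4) A full measurement returns |1100> with probability 0.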